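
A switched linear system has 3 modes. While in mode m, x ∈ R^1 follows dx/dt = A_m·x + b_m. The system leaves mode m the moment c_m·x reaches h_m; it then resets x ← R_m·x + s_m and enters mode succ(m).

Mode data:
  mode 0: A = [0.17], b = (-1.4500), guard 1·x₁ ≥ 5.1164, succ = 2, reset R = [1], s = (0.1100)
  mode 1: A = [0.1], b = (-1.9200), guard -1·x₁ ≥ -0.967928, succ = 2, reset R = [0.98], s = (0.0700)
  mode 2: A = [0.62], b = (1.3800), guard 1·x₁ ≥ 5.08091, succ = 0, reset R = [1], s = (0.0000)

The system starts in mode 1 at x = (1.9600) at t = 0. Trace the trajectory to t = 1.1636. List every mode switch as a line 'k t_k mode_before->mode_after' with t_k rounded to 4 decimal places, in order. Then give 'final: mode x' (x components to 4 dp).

Mode 1: guard c·x = -0.9679 hit at Δt = 0.5595 (t = 0.5595), x⁻ = (0.9679) → reset → x⁺ = (1.0186), jump to mode 2
Mode 2: flow for 0.6041 to horizon, guard not reached → x = (2.4926)

1 0.5595 1->2
final: 2 2.4926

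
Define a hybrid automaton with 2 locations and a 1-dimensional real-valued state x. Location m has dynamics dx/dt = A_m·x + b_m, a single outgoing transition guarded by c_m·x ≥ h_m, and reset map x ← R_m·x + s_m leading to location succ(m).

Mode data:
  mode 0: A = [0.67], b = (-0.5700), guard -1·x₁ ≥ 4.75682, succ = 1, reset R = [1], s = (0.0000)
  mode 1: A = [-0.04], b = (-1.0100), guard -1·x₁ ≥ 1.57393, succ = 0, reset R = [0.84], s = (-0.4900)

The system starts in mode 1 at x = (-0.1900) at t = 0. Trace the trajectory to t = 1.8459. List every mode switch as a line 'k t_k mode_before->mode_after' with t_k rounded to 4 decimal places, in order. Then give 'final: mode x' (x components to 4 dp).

Mode 1: guard c·x = 1.5739 hit at Δt = 1.4202 (t = 1.4202), x⁻ = (-1.5739) → reset → x⁺ = (-1.8121), jump to mode 0
Mode 0: flow for 0.4257 to horizon, guard not reached → x = (-2.6910)

1 1.4202 1->0
final: 0 -2.6910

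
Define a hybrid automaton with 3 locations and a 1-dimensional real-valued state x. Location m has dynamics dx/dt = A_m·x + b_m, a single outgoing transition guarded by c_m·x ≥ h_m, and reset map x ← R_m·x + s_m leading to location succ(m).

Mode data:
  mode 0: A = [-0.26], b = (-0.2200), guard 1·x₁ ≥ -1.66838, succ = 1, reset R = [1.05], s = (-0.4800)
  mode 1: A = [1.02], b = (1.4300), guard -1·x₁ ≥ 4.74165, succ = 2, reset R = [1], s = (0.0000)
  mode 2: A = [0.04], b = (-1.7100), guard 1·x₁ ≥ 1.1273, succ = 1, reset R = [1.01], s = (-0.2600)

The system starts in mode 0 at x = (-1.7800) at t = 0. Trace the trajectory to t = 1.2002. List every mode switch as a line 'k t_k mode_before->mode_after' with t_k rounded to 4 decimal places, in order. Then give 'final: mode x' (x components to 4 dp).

1 0.4896 0->1
final: 1 -3.1150

Mode 0: guard c·x = -1.6684 hit at Δt = 0.4896 (t = 0.4896), x⁻ = (-1.6684) → reset → x⁺ = (-2.2318), jump to mode 1
Mode 1: flow for 0.7106 to horizon, guard not reached → x = (-3.1150)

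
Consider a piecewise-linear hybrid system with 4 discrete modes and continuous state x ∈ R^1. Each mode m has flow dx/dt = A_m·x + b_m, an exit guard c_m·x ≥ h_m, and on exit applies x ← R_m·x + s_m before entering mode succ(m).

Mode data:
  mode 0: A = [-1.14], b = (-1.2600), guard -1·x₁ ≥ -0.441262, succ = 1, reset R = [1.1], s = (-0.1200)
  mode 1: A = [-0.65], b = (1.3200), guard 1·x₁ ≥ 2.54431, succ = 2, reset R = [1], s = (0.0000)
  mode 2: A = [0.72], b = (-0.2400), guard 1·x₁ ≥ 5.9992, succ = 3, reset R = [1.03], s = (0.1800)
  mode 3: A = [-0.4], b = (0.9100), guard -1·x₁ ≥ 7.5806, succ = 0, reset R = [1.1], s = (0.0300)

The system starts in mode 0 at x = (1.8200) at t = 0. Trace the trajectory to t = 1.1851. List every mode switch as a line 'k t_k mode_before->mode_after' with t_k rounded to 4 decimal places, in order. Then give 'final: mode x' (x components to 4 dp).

Mode 0: guard c·x = -0.4413 hit at Δt = 0.5591 (t = 0.5591), x⁻ = (0.4413) → reset → x⁺ = (0.3654), jump to mode 1
Mode 1: flow for 0.6260 to horizon, guard not reached → x = (0.9221)

1 0.5591 0->1
final: 1 0.9221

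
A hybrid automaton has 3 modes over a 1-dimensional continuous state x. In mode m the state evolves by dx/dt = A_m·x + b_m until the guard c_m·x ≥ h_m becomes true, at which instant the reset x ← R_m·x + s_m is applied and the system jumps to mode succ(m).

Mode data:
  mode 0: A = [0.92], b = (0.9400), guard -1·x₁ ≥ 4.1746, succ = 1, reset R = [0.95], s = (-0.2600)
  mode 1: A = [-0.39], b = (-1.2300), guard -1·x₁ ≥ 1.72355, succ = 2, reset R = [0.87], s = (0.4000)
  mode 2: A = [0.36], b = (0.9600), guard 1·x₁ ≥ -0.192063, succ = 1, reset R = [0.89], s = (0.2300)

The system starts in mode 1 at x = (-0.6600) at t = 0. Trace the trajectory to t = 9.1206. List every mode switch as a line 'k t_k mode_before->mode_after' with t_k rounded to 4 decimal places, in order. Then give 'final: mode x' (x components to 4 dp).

Mode 1: guard c·x = 1.7235 hit at Δt = 1.4255 (t = 1.4255), x⁻ = (-1.7235) → reset → x⁺ = (-1.0995), jump to mode 2
Mode 2: guard c·x = -0.1921 hit at Δt = 1.2689 (t = 2.6944), x⁻ = (-0.1921) → reset → x⁺ = (0.0591), jump to mode 1
Mode 1: guard c·x = 1.7235 hit at Δt = 2.0751 (t = 4.7695), x⁻ = (-1.7235) → reset → x⁺ = (-1.0995), jump to mode 2
Mode 2: guard c·x = -0.1921 hit at Δt = 1.2689 (t = 6.0384), x⁻ = (-0.1921) → reset → x⁺ = (0.0591), jump to mode 1
Mode 1: guard c·x = 1.7235 hit at Δt = 2.0751 (t = 8.1135), x⁻ = (-1.7235) → reset → x⁺ = (-1.0995), jump to mode 2
Mode 2: flow for 1.0071 to horizon, guard not reached → x = (-0.4147)

1 1.4255 1->2
2 2.6944 2->1
3 4.7695 1->2
4 6.0384 2->1
5 8.1135 1->2
final: 2 -0.4147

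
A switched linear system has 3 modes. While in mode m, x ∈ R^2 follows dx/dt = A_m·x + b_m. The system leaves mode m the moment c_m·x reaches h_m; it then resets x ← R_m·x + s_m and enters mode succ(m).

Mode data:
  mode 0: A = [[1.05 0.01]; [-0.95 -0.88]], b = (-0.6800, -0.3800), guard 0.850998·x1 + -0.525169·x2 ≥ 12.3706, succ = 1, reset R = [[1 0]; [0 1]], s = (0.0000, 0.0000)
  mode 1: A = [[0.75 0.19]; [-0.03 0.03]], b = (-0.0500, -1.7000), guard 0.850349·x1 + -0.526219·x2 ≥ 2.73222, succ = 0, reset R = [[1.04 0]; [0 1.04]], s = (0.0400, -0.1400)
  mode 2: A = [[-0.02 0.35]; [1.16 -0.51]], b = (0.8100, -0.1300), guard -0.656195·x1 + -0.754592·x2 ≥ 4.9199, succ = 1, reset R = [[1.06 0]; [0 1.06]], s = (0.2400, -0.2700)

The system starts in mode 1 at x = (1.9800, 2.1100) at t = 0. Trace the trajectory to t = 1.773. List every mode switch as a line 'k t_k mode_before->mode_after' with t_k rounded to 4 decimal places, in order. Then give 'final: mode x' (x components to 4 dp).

1 0.7488 1->0
final: 0 10.1607 -4.4270

Mode 1: guard c·x = 2.7322 hit at Δt = 0.7488 (t = 0.7488), x⁻ = (3.7127, 0.8075) → reset → x⁺ = (3.9012, 0.6998), jump to mode 0
Mode 0: flow for 1.0242 to horizon, guard not reached → x = (10.1607, -4.4270)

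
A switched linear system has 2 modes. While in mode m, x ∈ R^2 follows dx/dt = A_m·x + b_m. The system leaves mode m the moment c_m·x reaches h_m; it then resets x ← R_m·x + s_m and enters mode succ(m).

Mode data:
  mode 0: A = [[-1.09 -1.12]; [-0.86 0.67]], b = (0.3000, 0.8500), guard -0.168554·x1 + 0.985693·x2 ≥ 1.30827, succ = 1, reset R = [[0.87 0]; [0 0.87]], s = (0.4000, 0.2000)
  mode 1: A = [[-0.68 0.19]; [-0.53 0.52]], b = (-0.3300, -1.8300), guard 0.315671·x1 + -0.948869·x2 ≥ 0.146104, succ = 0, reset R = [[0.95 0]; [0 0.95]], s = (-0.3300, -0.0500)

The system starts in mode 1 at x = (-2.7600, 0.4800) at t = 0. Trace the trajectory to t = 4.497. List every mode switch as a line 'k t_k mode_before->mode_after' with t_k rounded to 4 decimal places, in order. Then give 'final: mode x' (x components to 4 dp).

1 1.4174 1->0
2 2.4611 0->1
3 3.5051 1->0
final: 0 -0.3120 1.0416

Mode 1: guard c·x = 0.1461 hit at Δt = 1.4174 (t = 1.4174), x⁻ = (-1.3523, -0.6039) → reset → x⁺ = (-1.6147, -0.6237), jump to mode 0
Mode 0: guard c·x = 1.3083 hit at Δt = 1.0437 (t = 2.4611), x⁻ = (-0.6310, 1.2194) → reset → x⁺ = (-0.1490, 1.2608), jump to mode 1
Mode 1: guard c·x = 0.1461 hit at Δt = 1.0440 (t = 3.5051), x⁻ = (-0.2509, -0.2374) → reset → x⁺ = (-0.5683, -0.2756), jump to mode 0
Mode 0: flow for 0.9919 to horizon, guard not reached → x = (-0.3120, 1.0416)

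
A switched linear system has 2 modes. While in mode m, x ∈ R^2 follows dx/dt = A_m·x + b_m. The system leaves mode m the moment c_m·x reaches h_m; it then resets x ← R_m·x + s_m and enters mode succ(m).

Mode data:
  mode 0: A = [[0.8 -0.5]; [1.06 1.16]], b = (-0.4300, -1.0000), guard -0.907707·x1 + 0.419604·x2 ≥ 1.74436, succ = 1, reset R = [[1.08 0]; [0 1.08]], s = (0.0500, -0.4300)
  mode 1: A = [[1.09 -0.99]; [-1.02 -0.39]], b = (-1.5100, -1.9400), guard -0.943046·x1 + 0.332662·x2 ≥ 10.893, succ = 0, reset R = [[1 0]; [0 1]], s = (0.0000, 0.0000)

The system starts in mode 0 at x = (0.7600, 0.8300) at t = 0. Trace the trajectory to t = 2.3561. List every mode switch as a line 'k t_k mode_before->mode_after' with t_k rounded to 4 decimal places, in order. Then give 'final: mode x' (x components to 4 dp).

Mode 0: guard c·x = 1.7444 hit at Δt = 1.4789 (t = 1.4789), x⁻ = (-0.7742, 2.4823) → reset → x⁺ = (-0.7862, 2.2509), jump to mode 1
Mode 1: flow for 0.8772 to horizon, guard not reached → x = (-7.3209, 2.9487)

1 1.4789 0->1
final: 1 -7.3209 2.9487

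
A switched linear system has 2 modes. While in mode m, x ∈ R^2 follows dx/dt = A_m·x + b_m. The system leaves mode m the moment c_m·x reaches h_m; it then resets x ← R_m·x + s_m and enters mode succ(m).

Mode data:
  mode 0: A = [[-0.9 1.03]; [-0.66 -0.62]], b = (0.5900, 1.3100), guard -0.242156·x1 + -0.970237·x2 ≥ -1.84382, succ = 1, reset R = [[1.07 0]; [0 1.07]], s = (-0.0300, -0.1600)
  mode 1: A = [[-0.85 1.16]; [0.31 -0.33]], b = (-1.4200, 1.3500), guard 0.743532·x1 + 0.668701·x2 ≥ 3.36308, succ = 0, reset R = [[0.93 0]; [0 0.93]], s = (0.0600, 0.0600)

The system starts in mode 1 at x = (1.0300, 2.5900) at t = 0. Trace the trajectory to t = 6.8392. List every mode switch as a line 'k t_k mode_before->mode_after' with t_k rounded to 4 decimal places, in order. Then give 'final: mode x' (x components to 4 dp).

1 0.7575 1->0
2 1.9291 0->1
3 3.3617 1->0
4 4.4180 0->1
5 5.8550 1->0
final: 0 2.4341 1.3801

Mode 1: guard c·x = 3.3631 hit at Δt = 0.7575 (t = 0.7575), x⁻ = (1.6450, 3.2001) → reset → x⁺ = (1.5899, 3.0361), jump to mode 0
Mode 0: guard c·x = -1.8438 hit at Δt = 1.1716 (t = 1.9291), x⁻ = (2.4390, 1.2917) → reset → x⁺ = (2.5797, 1.2221), jump to mode 1
Mode 1: guard c·x = 3.3631 hit at Δt = 1.4326 (t = 3.3617), x⁻ = (1.8505, 2.9717) → reset → x⁺ = (1.7809, 2.8237), jump to mode 0
Mode 0: guard c·x = -1.8438 hit at Δt = 1.0564 (t = 4.4180), x⁻ = (2.4178, 1.2969) → reset → x⁺ = (2.5570, 1.2277), jump to mode 1
Mode 1: guard c·x = 3.3631 hit at Δt = 1.4370 (t = 5.8550), x⁻ = (1.8470, 2.9756) → reset → x⁺ = (1.7777, 2.8273), jump to mode 0
Mode 0: flow for 0.9842 to horizon, guard not reached → x = (2.4341, 1.3801)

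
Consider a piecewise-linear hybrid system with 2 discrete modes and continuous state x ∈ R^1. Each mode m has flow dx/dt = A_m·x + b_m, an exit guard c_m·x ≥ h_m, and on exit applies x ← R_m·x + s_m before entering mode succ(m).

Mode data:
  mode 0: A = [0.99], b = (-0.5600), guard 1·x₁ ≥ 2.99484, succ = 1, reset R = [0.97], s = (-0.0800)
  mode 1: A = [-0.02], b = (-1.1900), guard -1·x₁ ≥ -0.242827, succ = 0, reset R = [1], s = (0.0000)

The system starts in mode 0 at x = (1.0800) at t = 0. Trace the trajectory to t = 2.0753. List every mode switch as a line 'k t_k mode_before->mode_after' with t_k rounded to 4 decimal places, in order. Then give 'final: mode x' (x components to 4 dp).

1 1.5681 0->1
final: 1 2.1960

Mode 0: guard c·x = 2.9948 hit at Δt = 1.5681 (t = 1.5681), x⁻ = (2.9948) → reset → x⁺ = (2.8250), jump to mode 1
Mode 1: flow for 0.5072 to horizon, guard not reached → x = (2.1960)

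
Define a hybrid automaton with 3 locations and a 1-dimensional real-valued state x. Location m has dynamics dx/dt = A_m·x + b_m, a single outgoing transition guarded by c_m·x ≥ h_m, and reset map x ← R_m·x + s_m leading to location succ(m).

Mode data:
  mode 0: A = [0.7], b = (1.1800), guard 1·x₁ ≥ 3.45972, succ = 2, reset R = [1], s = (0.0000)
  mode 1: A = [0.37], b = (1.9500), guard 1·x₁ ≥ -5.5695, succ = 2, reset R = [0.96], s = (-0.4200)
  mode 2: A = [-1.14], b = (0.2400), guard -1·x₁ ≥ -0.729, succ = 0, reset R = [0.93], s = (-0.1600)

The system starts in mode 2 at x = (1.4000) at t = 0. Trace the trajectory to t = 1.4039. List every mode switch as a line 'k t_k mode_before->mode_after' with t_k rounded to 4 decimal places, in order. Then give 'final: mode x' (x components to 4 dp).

Mode 2: guard c·x = -0.7290 hit at Δt = 0.7284 (t = 0.7284), x⁻ = (0.7290) → reset → x⁺ = (0.5180), jump to mode 0
Mode 0: flow for 0.6755 to horizon, guard not reached → x = (1.8502)

1 0.7284 2->0
final: 0 1.8502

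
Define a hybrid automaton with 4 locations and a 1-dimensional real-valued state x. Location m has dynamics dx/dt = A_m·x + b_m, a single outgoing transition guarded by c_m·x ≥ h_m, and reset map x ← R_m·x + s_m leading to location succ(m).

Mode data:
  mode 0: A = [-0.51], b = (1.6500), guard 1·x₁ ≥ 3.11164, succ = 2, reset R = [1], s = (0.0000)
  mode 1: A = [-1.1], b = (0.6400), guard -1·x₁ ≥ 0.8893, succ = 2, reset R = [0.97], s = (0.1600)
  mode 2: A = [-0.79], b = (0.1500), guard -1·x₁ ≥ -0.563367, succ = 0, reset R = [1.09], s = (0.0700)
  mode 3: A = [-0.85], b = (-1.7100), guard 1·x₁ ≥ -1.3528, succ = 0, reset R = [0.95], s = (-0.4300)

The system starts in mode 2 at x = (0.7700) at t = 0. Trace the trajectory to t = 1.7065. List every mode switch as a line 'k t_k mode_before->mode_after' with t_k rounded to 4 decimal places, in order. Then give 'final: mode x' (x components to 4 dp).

1 0.5574 2->0
final: 0 1.8155

Mode 2: guard c·x = -0.5634 hit at Δt = 0.5574 (t = 0.5574), x⁻ = (0.5634) → reset → x⁺ = (0.6841), jump to mode 0
Mode 0: flow for 1.1491 to horizon, guard not reached → x = (1.8155)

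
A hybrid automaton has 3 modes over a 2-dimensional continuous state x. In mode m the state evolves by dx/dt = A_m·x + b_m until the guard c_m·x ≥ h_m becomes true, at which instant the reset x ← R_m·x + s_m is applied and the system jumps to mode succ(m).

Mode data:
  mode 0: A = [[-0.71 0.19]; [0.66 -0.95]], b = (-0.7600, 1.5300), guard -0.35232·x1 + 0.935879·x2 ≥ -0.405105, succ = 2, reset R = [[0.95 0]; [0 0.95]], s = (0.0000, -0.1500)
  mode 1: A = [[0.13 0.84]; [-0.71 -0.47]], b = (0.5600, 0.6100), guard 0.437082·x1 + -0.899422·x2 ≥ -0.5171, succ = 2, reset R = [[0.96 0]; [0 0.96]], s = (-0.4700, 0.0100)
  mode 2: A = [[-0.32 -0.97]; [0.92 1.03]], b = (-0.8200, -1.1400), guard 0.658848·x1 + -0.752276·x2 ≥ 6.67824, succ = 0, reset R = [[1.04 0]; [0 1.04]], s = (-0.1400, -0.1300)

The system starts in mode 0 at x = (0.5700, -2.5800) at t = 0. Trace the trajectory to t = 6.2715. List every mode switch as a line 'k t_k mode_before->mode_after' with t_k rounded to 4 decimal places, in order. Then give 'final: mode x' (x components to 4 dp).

1 0.7020 0->2
2 2.2700 2->0
3 3.5689 0->2
4 5.2967 2->0
final: 0 0.5807 -1.0513

Mode 0: guard c·x = -0.4051 hit at Δt = 0.7020 (t = 0.7020), x⁻ = (-0.2124, -0.5128) → reset → x⁺ = (-0.2018, -0.6372), jump to mode 2
Mode 2: guard c·x = 6.6782 hit at Δt = 1.5680 (t = 2.2700), x⁻ = (2.8515, -6.3800) → reset → x⁺ = (2.8255, -6.7652), jump to mode 0
Mode 0: guard c·x = -0.4051 hit at Δt = 1.2989 (t = 3.5689), x⁻ = (0.1064, -0.3928) → reset → x⁺ = (0.1011, -0.5232), jump to mode 2
Mode 2: guard c·x = 6.6782 hit at Δt = 1.7278 (t = 5.2967), x⁻ = (3.0402, -6.2148) → reset → x⁺ = (3.0218, -6.5934), jump to mode 0
Mode 0: flow for 0.9748 to horizon, guard not reached → x = (0.5807, -1.0513)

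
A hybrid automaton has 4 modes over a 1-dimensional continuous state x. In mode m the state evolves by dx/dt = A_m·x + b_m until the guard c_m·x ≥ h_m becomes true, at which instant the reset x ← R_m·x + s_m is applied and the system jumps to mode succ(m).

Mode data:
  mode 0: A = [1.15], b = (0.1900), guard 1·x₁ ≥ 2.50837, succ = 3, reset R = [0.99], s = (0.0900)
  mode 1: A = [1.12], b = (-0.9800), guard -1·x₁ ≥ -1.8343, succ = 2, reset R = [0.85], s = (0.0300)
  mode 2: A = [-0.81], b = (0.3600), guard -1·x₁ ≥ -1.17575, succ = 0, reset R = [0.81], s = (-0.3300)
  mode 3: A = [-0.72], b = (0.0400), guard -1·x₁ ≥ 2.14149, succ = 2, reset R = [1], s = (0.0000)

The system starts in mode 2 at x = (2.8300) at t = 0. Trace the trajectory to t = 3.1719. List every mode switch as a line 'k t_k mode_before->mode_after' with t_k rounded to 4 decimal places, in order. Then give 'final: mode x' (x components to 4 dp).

1 1.4597 2->0
2 2.5225 0->3
final: 3 1.6330

Mode 2: guard c·x = -1.1758 hit at Δt = 1.4597 (t = 1.4597), x⁻ = (1.1758) → reset → x⁺ = (0.6224), jump to mode 0
Mode 0: guard c·x = 2.5084 hit at Δt = 1.0628 (t = 2.5225), x⁻ = (2.5084) → reset → x⁺ = (2.5733), jump to mode 3
Mode 3: flow for 0.6494 to horizon, guard not reached → x = (1.6330)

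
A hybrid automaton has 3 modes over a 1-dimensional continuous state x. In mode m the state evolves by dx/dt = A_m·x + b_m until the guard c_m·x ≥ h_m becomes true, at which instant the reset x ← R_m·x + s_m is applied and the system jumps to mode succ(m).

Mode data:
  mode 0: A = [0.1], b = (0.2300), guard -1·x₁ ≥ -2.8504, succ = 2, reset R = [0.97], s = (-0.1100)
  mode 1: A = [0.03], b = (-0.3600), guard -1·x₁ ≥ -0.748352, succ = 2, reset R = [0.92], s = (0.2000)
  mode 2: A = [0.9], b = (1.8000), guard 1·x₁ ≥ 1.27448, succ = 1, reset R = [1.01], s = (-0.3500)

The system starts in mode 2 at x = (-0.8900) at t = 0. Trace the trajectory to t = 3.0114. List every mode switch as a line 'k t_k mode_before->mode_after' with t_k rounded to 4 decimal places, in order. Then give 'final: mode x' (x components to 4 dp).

Mode 2: guard c·x = 1.2745 hit at Δt = 1.2020 (t = 1.2020), x⁻ = (1.2745) → reset → x⁺ = (0.9372), jump to mode 1
Mode 1: guard c·x = -0.7484 hit at Δt = 0.5643 (t = 1.7663), x⁻ = (0.7484) → reset → x⁺ = (0.8885), jump to mode 2
Mode 2: guard c·x = 1.2745 hit at Δt = 0.1394 (t = 1.9057), x⁻ = (1.2745) → reset → x⁺ = (0.9372), jump to mode 1
Mode 1: guard c·x = -0.7484 hit at Δt = 0.5643 (t = 2.4699), x⁻ = (0.7484) → reset → x⁺ = (0.8885), jump to mode 2
Mode 2: guard c·x = 1.2745 hit at Δt = 0.1394 (t = 2.6093), x⁻ = (1.2745) → reset → x⁺ = (0.9372), jump to mode 1
Mode 1: flow for 0.4021 to horizon, guard not reached → x = (0.8030)

1 1.2020 2->1
2 1.7663 1->2
3 1.9057 2->1
4 2.4699 1->2
5 2.6093 2->1
final: 1 0.8030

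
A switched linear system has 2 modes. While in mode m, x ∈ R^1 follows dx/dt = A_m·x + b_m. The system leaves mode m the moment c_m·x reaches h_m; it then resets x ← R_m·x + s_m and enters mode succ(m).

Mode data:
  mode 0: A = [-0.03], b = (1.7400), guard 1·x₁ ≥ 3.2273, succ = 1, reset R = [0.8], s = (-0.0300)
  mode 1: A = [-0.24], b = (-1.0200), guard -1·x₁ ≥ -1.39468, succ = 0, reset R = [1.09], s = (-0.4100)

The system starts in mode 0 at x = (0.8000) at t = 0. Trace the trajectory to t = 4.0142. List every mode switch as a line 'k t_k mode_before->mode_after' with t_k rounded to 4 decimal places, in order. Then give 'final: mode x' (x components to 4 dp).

1 1.4454 0->1
2 2.2224 1->0
3 3.4865 0->1
final: 1 1.7428

Mode 0: guard c·x = 3.2273 hit at Δt = 1.4454 (t = 1.4454), x⁻ = (3.2273) → reset → x⁺ = (2.5518), jump to mode 1
Mode 1: guard c·x = -1.3947 hit at Δt = 0.7770 (t = 2.2224), x⁻ = (1.3947) → reset → x⁺ = (1.1102), jump to mode 0
Mode 0: guard c·x = 3.2273 hit at Δt = 1.2641 (t = 3.4865), x⁻ = (3.2273) → reset → x⁺ = (2.5518), jump to mode 1
Mode 1: flow for 0.5277 to horizon, guard not reached → x = (1.7428)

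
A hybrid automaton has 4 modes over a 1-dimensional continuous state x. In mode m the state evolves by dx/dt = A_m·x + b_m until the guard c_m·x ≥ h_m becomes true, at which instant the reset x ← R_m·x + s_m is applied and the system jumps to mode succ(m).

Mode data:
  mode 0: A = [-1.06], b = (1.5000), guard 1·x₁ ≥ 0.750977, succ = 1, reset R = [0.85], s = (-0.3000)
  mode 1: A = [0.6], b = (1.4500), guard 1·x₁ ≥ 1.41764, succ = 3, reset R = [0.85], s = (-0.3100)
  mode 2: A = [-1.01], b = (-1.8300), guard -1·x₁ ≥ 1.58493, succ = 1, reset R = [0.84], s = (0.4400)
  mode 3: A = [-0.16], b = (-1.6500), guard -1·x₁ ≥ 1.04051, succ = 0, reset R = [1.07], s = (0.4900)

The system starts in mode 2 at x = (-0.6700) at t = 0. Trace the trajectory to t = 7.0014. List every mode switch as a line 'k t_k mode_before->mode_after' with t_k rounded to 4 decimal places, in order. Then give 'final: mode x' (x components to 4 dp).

Mode 2: guard c·x = 1.5849 hit at Δt = 1.5997 (t = 1.5997), x⁻ = (-1.5849) → reset → x⁺ = (-0.8913), jump to mode 1
Mode 1: guard c·x = 1.4176 hit at Δt = 1.5363 (t = 3.1360), x⁻ = (1.4176) → reset → x⁺ = (0.8950), jump to mode 3
Mode 3: guard c·x = 1.0405 hit at Δt = 1.1849 (t = 4.3209), x⁻ = (-1.0405) → reset → x⁺ = (-0.6233), jump to mode 0
Mode 0: guard c·x = 0.7510 hit at Δt = 1.0580 (t = 5.3789), x⁻ = (0.7510) → reset → x⁺ = (0.3383), jump to mode 1
Mode 1: guard c·x = 1.4176 hit at Δt = 0.5510 (t = 5.9299), x⁻ = (1.4176) → reset → x⁺ = (0.8950), jump to mode 3
Mode 3: flow for 1.0715 to horizon, guard not reached → x = (-0.8708)

1 1.5997 2->1
2 3.1360 1->3
3 4.3209 3->0
4 5.3789 0->1
5 5.9299 1->3
final: 3 -0.8708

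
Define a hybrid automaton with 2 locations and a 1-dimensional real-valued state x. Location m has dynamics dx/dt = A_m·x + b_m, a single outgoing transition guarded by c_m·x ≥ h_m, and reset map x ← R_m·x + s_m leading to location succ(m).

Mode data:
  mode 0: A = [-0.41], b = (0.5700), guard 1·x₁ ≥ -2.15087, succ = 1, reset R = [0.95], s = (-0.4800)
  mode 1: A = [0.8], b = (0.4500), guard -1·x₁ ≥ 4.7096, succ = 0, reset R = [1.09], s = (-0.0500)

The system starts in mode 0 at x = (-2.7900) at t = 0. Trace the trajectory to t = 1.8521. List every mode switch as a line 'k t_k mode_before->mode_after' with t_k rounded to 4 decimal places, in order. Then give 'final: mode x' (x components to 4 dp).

1 0.4047 0->1
2 1.3410 1->0
final: 0 -3.9407

Mode 0: guard c·x = -2.1509 hit at Δt = 0.4047 (t = 0.4047), x⁻ = (-2.1509) → reset → x⁺ = (-2.5233), jump to mode 1
Mode 1: guard c·x = 4.7096 hit at Δt = 0.9363 (t = 1.3410), x⁻ = (-4.7096) → reset → x⁺ = (-5.1835), jump to mode 0
Mode 0: flow for 0.5111 to horizon, guard not reached → x = (-3.9407)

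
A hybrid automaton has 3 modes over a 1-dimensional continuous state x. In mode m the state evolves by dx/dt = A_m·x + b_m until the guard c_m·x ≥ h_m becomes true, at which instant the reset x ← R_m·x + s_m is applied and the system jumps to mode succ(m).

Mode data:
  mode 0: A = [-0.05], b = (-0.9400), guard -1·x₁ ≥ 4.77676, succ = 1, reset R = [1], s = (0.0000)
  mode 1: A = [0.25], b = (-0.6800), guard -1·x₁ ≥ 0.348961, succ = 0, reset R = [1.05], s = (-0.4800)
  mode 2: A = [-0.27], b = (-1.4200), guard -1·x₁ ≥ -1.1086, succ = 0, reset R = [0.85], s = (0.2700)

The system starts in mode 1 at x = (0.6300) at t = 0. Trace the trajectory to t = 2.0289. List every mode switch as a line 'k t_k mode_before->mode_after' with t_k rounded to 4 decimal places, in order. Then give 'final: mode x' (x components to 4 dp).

1 1.5367 1->0
final: 0 -1.2829

Mode 1: guard c·x = 0.3490 hit at Δt = 1.5367 (t = 1.5367), x⁻ = (-0.3490) → reset → x⁺ = (-0.8464), jump to mode 0
Mode 0: flow for 0.4922 to horizon, guard not reached → x = (-1.2829)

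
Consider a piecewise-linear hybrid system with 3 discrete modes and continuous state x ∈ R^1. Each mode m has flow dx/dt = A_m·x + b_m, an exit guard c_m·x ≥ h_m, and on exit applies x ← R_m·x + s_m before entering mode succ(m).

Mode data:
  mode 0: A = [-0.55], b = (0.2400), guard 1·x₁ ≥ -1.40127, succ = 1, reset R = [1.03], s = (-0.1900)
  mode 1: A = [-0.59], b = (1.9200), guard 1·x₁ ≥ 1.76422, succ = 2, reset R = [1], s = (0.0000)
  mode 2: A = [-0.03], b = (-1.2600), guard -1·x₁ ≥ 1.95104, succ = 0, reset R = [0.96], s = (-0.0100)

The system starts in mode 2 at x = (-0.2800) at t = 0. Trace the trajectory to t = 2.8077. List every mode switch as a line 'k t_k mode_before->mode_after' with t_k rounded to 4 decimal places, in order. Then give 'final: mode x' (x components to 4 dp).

1 1.3626 2->0
2 1.7859 0->1
final: 1 0.5796

Mode 2: guard c·x = 1.9510 hit at Δt = 1.3626 (t = 1.3626), x⁻ = (-1.9510) → reset → x⁺ = (-1.8830), jump to mode 0
Mode 0: guard c·x = -1.4013 hit at Δt = 0.4233 (t = 1.7859), x⁻ = (-1.4013) → reset → x⁺ = (-1.6333), jump to mode 1
Mode 1: flow for 1.0218 to horizon, guard not reached → x = (0.5796)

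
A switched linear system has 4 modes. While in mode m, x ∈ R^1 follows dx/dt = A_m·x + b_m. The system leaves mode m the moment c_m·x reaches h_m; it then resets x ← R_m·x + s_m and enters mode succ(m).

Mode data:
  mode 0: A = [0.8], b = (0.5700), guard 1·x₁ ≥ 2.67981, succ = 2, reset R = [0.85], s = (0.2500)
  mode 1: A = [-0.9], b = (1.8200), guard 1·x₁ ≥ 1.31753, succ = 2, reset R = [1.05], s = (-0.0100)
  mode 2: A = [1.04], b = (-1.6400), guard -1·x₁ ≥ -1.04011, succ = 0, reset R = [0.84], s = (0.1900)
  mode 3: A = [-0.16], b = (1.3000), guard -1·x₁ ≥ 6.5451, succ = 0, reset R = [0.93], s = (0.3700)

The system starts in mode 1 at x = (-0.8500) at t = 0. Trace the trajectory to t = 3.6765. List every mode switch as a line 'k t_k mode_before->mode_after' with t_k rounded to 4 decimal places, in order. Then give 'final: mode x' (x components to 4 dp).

1 1.5612 1->2
2 2.4938 2->0
3 3.3026 0->2
final: 2 2.9798

Mode 1: guard c·x = 1.3175 hit at Δt = 1.5612 (t = 1.5612), x⁻ = (1.3175) → reset → x⁺ = (1.3734), jump to mode 2
Mode 2: guard c·x = -1.0401 hit at Δt = 0.9326 (t = 2.4938), x⁻ = (1.0401) → reset → x⁺ = (1.0637), jump to mode 0
Mode 0: guard c·x = 2.6798 hit at Δt = 0.8088 (t = 3.3026), x⁻ = (2.6798) → reset → x⁺ = (2.5278), jump to mode 2
Mode 2: flow for 0.3739 to horizon, guard not reached → x = (2.9798)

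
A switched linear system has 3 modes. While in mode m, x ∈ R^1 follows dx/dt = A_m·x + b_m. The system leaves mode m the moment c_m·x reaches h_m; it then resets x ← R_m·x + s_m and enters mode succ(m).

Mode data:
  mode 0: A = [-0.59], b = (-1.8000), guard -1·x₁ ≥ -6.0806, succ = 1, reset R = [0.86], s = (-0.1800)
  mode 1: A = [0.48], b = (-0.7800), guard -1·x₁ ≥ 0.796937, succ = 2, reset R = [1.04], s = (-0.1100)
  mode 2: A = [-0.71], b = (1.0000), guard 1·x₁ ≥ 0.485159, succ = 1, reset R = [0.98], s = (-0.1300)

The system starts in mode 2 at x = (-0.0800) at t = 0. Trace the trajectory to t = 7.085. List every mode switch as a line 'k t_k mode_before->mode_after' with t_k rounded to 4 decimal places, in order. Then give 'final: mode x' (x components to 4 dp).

1 0.6726 2->1
2 2.0019 1->2
3 3.3161 2->1
4 4.6454 1->2
5 5.9595 2->1
final: 1 -0.5712

Mode 2: guard c·x = 0.4852 hit at Δt = 0.6726 (t = 0.6726), x⁻ = (0.4852) → reset → x⁺ = (0.3455), jump to mode 1
Mode 1: guard c·x = 0.7969 hit at Δt = 1.3293 (t = 2.0019), x⁻ = (-0.7969) → reset → x⁺ = (-0.9388), jump to mode 2
Mode 2: guard c·x = 0.4852 hit at Δt = 1.3142 (t = 3.3161), x⁻ = (0.4852) → reset → x⁺ = (0.3455), jump to mode 1
Mode 1: guard c·x = 0.7969 hit at Δt = 1.3293 (t = 4.6454), x⁻ = (-0.7969) → reset → x⁺ = (-0.9388), jump to mode 2
Mode 2: guard c·x = 0.4852 hit at Δt = 1.3142 (t = 5.9595), x⁻ = (0.4852) → reset → x⁺ = (0.3455), jump to mode 1
Mode 1: flow for 1.1255 to horizon, guard not reached → x = (-0.5712)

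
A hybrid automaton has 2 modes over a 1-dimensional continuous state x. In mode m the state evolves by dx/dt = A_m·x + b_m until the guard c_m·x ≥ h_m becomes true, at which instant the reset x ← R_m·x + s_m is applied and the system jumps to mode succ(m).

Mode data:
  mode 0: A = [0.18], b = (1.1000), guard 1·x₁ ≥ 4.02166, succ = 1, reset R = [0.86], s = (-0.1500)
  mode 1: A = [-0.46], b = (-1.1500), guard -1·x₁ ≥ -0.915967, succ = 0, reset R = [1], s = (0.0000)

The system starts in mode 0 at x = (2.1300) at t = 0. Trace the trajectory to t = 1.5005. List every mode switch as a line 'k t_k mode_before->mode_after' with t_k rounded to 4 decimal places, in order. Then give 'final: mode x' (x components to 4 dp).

1 1.1480 0->1
final: 1 2.4392

Mode 0: guard c·x = 4.0217 hit at Δt = 1.1480 (t = 1.1480), x⁻ = (4.0217) → reset → x⁺ = (3.3086), jump to mode 1
Mode 1: flow for 0.3525 to horizon, guard not reached → x = (2.4392)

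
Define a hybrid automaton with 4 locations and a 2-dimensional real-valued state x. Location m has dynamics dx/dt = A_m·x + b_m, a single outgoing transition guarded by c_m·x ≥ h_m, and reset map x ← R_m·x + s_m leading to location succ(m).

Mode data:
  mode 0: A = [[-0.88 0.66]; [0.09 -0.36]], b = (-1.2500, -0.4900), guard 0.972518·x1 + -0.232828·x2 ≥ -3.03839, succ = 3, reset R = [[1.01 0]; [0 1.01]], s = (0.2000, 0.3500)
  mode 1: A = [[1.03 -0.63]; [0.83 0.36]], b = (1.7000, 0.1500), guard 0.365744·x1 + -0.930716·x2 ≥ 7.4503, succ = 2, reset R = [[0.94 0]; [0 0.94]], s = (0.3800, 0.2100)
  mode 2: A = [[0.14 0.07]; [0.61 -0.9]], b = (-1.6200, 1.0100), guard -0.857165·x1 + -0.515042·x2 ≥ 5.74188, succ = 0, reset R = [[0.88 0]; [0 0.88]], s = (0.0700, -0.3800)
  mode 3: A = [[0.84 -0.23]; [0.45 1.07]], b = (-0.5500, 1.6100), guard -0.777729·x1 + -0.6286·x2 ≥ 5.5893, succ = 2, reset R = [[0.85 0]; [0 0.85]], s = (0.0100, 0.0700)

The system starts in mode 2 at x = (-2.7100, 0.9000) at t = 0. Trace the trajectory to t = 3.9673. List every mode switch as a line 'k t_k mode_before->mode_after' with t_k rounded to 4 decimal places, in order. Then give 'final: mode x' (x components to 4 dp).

1 1.4606 2->0
2 2.6536 0->3
3 3.1279 3->2
4 3.5678 2->0
final: 0 -4.2297 -2.2922

Mode 2: guard c·x = 5.7419 hit at Δt = 1.4606 (t = 1.4606), x⁻ = (-5.9635, -1.2236) → reset → x⁺ = (-5.1779, -1.4567), jump to mode 0
Mode 0: guard c·x = -3.0384 hit at Δt = 1.1930 (t = 2.6536), x⁻ = (-3.5517, -1.7854) → reset → x⁺ = (-3.3872, -1.4533), jump to mode 3
Mode 3: guard c·x = 5.5893 hit at Δt = 0.4743 (t = 3.1279), x⁻ = (-5.1114, -2.5676) → reset → x⁺ = (-4.3347, -2.1125), jump to mode 2
Mode 2: guard c·x = 5.7419 hit at Δt = 0.4399 (t = 3.5678), x⁻ = (-5.4120, -2.1414) → reset → x⁺ = (-4.6925, -2.2645), jump to mode 0
Mode 0: flow for 0.3995 to horizon, guard not reached → x = (-4.2297, -2.2922)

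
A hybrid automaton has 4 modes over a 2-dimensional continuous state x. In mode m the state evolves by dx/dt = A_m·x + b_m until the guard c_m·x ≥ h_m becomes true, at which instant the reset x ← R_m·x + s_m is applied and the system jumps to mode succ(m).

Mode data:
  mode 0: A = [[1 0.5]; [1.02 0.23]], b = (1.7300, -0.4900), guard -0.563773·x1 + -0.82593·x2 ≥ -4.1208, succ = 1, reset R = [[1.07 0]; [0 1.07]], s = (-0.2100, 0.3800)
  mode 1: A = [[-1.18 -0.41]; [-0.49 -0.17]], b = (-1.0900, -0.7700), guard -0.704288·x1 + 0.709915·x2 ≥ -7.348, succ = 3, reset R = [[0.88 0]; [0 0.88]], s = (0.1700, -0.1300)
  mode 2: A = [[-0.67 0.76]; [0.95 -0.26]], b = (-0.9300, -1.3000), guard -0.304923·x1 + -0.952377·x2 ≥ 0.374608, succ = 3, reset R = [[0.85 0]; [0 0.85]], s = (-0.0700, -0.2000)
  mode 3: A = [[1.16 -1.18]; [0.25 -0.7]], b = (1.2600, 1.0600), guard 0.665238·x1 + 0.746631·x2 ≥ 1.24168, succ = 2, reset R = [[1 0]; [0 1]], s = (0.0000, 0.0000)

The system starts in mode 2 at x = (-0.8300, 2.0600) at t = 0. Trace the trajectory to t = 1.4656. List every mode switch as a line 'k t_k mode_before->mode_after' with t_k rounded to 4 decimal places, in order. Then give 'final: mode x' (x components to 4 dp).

Mode 2: guard c·x = 0.3746 hit at Δt = 1.0655 (t = 1.0655), x⁻ = (-0.6796, -0.1758) → reset → x⁺ = (-0.6476, -0.3494), jump to mode 3
Mode 3: flow for 0.4001 to horizon, guard not reached → x = (-0.2978, 0.0656)

1 1.0655 2->3
final: 3 -0.2978 0.0656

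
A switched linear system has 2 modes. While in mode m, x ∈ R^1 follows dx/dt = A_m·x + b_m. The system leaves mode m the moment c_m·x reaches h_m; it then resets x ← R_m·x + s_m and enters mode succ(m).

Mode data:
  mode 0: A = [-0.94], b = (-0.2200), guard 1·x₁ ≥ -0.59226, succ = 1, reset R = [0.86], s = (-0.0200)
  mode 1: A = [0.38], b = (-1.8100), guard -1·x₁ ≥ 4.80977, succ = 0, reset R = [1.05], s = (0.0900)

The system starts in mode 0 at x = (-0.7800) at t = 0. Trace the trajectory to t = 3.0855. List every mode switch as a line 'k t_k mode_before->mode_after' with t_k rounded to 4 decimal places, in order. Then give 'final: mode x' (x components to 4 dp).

Mode 0: guard c·x = -0.5923 hit at Δt = 0.4483 (t = 0.4483), x⁻ = (-0.5923) → reset → x⁺ = (-0.5293), jump to mode 1
Mode 1: guard c·x = 4.8098 hit at Δt = 1.5596 (t = 2.0079), x⁻ = (-4.8098) → reset → x⁺ = (-4.9603), jump to mode 0
Mode 0: flow for 1.0776 to horizon, guard not reached → x = (-1.9504)

1 0.4483 0->1
2 2.0079 1->0
final: 0 -1.9504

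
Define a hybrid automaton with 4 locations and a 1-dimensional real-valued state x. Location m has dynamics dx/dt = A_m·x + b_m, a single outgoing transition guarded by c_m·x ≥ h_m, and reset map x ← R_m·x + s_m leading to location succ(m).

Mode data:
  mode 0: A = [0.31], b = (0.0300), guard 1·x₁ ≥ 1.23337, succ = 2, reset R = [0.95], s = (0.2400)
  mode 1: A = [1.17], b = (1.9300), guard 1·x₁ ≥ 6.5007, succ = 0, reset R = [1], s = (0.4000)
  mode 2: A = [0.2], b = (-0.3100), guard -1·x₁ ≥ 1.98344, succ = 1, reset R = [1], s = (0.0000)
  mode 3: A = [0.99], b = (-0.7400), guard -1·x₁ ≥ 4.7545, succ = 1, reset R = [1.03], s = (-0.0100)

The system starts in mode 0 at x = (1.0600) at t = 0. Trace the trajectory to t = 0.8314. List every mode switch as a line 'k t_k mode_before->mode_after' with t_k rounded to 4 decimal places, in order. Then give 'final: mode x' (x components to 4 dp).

1 0.4505 0->2
final: 2 1.4008

Mode 0: guard c·x = 1.2334 hit at Δt = 0.4505 (t = 0.4505), x⁻ = (1.2334) → reset → x⁺ = (1.4117), jump to mode 2
Mode 2: flow for 0.3809 to horizon, guard not reached → x = (1.4008)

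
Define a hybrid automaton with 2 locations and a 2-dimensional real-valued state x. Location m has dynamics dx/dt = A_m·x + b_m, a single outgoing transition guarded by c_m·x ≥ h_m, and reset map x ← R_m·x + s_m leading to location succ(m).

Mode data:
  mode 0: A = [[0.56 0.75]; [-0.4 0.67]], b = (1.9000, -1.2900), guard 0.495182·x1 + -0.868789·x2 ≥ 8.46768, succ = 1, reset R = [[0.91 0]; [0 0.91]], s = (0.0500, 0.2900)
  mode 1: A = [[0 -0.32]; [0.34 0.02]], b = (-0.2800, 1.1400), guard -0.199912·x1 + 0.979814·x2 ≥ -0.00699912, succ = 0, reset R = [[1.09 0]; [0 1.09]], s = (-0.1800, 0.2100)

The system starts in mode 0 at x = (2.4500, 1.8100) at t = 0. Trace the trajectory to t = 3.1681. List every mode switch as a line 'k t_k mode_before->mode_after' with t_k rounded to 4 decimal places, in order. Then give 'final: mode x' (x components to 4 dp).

Mode 0: guard c·x = 8.4677 hit at Δt = 1.4659 (t = 1.4659), x⁻ = (10.0979, -3.9910) → reset → x⁺ = (9.2391, -3.3419), jump to mode 1
Mode 1: guard c·x = -0.0070 hit at Δt = 1.2073 (t = 2.6732), x⁻ = (9.1892, 1.8677) → reset → x⁺ = (9.8362, 2.2458), jump to mode 0
Mode 0: flow for 0.4949 to horizon, guard not reached → x = (14.5360, -0.4521)

1 1.4659 0->1
2 2.6732 1->0
final: 0 14.5360 -0.4521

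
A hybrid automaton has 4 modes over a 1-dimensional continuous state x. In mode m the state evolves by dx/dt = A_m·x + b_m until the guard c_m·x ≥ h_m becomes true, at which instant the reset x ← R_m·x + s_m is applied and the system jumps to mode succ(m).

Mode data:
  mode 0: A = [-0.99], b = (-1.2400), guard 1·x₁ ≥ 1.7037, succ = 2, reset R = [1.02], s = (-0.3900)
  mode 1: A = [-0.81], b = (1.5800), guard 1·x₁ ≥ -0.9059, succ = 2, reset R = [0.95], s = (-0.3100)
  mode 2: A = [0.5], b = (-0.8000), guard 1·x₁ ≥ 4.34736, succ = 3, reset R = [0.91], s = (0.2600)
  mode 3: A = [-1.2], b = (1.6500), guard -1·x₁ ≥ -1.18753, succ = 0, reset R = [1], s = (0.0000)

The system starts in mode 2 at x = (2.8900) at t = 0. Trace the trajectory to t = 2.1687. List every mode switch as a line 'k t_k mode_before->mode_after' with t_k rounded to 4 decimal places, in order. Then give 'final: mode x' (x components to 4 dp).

1 1.5120 2->3
final: 3 2.6669

Mode 2: guard c·x = 4.3474 hit at Δt = 1.5120 (t = 1.5120), x⁻ = (4.3474) → reset → x⁺ = (4.2161), jump to mode 3
Mode 3: flow for 0.6567 to horizon, guard not reached → x = (2.6669)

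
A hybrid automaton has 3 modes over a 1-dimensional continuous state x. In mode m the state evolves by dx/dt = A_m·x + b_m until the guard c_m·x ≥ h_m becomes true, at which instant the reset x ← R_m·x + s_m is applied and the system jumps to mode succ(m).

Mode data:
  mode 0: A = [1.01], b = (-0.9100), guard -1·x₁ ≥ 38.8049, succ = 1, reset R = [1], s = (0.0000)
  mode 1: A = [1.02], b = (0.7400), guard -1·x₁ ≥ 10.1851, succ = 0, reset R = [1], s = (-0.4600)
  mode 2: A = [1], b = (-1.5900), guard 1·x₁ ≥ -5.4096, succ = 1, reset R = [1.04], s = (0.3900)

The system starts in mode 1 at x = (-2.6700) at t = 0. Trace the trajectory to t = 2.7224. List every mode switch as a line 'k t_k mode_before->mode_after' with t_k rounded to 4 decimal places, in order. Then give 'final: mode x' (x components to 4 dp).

Mode 1: guard c·x = 10.1851 hit at Δt = 1.5510 (t = 1.5510), x⁻ = (-10.1851) → reset → x⁺ = (-10.6451), jump to mode 0
Mode 0: flow for 1.1714 to horizon, guard not reached → x = (-36.7915)

1 1.5510 1->0
final: 0 -36.7915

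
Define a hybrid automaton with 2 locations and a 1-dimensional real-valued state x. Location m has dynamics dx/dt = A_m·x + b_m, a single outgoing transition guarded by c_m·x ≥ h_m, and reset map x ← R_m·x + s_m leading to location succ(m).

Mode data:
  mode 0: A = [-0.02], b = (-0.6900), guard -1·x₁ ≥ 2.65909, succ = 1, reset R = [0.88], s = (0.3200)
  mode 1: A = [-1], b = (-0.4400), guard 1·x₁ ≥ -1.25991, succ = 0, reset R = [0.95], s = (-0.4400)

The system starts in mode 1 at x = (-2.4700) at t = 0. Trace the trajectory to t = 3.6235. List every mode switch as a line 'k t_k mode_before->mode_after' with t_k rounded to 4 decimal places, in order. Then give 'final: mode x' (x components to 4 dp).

Mode 1: guard c·x = -1.2599 hit at Δt = 0.9066 (t = 0.9066), x⁻ = (-1.2599) → reset → x⁺ = (-1.6369), jump to mode 0
Mode 0: guard c·x = 2.6591 hit at Δt = 1.5799 (t = 2.4865), x⁻ = (-2.6591) → reset → x⁺ = (-2.0200), jump to mode 1
Mode 1: guard c·x = -1.2599 hit at Δt = 0.6560 (t = 3.1425), x⁻ = (-1.2599) → reset → x⁺ = (-1.6369), jump to mode 0
Mode 0: flow for 0.4810 to horizon, guard not reached → x = (-1.9516)

1 0.9066 1->0
2 2.4865 0->1
3 3.1425 1->0
final: 0 -1.9516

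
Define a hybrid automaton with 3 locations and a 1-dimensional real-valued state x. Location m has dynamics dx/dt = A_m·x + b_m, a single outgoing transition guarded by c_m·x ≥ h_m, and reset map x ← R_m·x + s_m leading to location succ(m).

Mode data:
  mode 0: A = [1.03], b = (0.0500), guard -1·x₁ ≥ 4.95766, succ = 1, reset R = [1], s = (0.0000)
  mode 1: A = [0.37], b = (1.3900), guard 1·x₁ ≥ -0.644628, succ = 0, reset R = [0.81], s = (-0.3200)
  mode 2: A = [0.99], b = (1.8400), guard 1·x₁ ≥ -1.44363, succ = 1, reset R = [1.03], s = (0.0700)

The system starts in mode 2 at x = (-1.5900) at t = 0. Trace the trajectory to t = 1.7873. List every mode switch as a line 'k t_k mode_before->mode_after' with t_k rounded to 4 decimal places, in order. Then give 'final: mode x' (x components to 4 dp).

1 0.4394 2->1
2 1.2103 1->0
final: 0 -1.4864

Mode 2: guard c·x = -1.4436 hit at Δt = 0.4394 (t = 0.4394), x⁻ = (-1.4436) → reset → x⁺ = (-1.4169), jump to mode 1
Mode 1: guard c·x = -0.6446 hit at Δt = 0.7709 (t = 1.2103), x⁻ = (-0.6446) → reset → x⁺ = (-0.8421), jump to mode 0
Mode 0: flow for 0.5770 to horizon, guard not reached → x = (-1.4864)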